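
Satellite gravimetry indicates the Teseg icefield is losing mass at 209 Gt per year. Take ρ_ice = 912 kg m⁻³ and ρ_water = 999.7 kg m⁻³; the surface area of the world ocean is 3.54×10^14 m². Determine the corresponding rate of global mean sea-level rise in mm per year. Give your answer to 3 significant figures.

≈ 0.591 mm/yr

ρ_w = 999.7 kg m⁻³. Annual water volume added = 209 Gt / ρ_w = 2.090×10^14 kg / 999.7 kg m⁻³ = 2.091×10^11 m³.
Δh per year = 2.091×10^11 / 3.54×10^14 = 5.91×10^-4 m = 0.591 mm.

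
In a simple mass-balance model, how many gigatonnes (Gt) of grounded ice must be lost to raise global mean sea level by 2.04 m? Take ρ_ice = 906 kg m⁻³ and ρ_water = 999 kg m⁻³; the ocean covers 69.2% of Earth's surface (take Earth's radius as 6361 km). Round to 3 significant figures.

≈ 7.17×10^5 Gt

Required water volume = Δh × A = 2.04 m × 3.52×10^14 m² = 7.178×10^14 m³.
ρ_w = 999 kg m⁻³, so the mass of water = 7.178×10^14 m³ × 999 kg m⁻³ = 7.171×10^17 kg = 7.17×10^5 Gt (and the same mass of ice, by conservation).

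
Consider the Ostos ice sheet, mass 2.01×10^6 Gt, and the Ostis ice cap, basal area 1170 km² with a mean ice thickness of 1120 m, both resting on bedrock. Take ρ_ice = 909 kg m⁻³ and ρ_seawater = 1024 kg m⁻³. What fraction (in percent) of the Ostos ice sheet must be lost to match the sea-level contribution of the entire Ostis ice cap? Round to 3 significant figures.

≈ 0.0593 %

Equal sea-level rise means equal mass of meltwater, i.e. equal mass of ice lost.
Ice mass of Ostis: 1.191×10^15 kg; ice mass of Ostos: 2.010×10^18 kg.
Fraction required = 1.191×10^15 / 2.010×10^18 = 5.93×10^-4 → 0.0593 %.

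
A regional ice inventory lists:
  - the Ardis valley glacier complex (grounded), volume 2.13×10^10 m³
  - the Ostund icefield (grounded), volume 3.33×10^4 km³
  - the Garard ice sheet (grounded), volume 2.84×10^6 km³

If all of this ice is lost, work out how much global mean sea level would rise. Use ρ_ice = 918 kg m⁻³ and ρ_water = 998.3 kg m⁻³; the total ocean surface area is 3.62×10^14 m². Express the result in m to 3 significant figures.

≈ 7.30 m

Ardis: 2.13×10^10 m³ × (918/998.3) = 1.959×10^10 m³ of water.
Ostund: 3.33×10^4 km³ × (918/998.3) = 3.062×10^4 km³ of water.
Garard: 2.84×10^6 km³ × (918/998.3) = 2.612×10^6 km³ of water.
Total added water ≈ 2.642×10^15 m³ over 3.62×10^14 m² → Δh = 7.30 m.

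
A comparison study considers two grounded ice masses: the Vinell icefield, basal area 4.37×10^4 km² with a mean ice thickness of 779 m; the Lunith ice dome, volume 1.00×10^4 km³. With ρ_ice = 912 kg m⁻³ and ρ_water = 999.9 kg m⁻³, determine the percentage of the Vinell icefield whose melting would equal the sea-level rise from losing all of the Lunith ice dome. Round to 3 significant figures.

Equal sea-level rise means equal mass of meltwater, i.e. equal mass of ice lost.
Ice mass of Lunith: 9.120×10^15 kg; ice mass of Vinell: 3.105×10^16 kg.
Fraction required = 9.120×10^15 / 3.105×10^16 = 0.294 → 29.4 %.

≈ 29.4 %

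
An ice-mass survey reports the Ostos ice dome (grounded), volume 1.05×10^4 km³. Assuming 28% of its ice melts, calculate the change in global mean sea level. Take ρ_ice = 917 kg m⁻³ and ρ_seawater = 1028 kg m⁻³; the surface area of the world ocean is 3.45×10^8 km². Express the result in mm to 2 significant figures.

Ostos: 0.28 × 1.05×10^4 km³ × (917/1028) = 2623 km³ of water.
Spread over 3.45×10^14 m² of ocean, Δh = 2.623×10^12 / 3.45×10^14 = 7.60×10^-3 m = 7.6 mm.

≈ 7.6 mm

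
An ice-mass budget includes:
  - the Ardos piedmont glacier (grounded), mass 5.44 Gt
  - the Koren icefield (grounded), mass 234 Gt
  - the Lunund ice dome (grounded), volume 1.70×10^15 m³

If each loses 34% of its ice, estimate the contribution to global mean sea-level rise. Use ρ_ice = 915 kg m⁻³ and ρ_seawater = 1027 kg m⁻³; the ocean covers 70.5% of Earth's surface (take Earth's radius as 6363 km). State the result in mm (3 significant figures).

≈ 1440 mm

Ardos: 0.34 × 5.44 Gt = 1.850×10^12 kg; dividing by ρ_w = 1027 kg m⁻³ gives 1.801×10^9 m³ of water.
Koren: 0.34 × 234 Gt = 7.956×10^13 kg; dividing by ρ_w = 1027 kg m⁻³ gives 7.747×10^10 m³ of water.
Lunund: 0.34 × 1.70×10^15 m³ × (915/1027) = 5.150×10^14 m³ of water.
Total added water ≈ 5.150×10^14 m³ over 3.59×10^14 m² → Δh = 1.44 m = 1440 mm.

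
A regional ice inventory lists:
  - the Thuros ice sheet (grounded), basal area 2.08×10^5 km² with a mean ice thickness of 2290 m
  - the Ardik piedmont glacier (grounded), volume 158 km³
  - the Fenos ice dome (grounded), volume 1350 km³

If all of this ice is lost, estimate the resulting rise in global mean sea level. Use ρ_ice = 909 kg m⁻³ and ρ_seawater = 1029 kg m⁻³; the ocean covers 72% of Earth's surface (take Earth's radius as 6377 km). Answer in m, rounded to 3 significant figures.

Thuros: ice volume = 2.08×10^5 km² × 2290 m = 4.763×10^5 km³; 4.763×10^5 × (909/1029) = 4.208×10^5 km³ of water.
Ardik: 158 km³ × (909/1029) = 139.6 km³ of water.
Fenos: 1350 km³ × (909/1029) = 1193 km³ of water.
Total added water ≈ 4.221×10^14 m³ over 3.68×10^14 m² → Δh = 1.15 m.

≈ 1.15 m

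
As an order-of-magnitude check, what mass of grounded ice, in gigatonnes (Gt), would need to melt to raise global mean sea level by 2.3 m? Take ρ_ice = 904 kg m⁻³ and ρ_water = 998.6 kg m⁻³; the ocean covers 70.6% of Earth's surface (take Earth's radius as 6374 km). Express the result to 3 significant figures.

Required water volume = Δh × A = 2.3 m × 3.60×10^14 m² = 8.290×10^14 m³.
ρ_w = 998.6 kg m⁻³, so the mass of water = 8.290×10^14 m³ × 998.6 kg m⁻³ = 8.279×10^17 kg = 8.28×10^5 Gt (and the same mass of ice, by conservation).

≈ 8.28×10^5 Gt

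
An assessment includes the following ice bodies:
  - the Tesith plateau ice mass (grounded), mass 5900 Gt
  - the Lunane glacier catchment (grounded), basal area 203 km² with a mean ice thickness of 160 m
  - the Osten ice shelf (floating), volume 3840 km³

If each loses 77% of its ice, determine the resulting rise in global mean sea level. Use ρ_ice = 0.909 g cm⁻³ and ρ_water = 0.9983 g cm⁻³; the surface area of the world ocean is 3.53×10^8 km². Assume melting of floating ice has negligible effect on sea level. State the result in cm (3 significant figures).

≈ 1.30 cm

Tesith: 0.77 × 5900 Gt = 4.543×10^15 kg; dividing by ρ_w = 0.9983 g cm⁻³ = 998.3 kg m⁻³ gives 4.551×10^12 m³ of water.
Lunane: ice volume = 203 km² × 160 m = 32.48 km³; 0.77 × 32.48 × (909/998.3) = 22.77 km³ of water.
The Osten ice shelf is floating and already displaces its own weight of water, so its melt adds essentially nothing to sea level.
Total added water ≈ 4.574×10^12 m³ over 3.53×10^14 m² → Δh = 0.0130 m = 1.30 cm.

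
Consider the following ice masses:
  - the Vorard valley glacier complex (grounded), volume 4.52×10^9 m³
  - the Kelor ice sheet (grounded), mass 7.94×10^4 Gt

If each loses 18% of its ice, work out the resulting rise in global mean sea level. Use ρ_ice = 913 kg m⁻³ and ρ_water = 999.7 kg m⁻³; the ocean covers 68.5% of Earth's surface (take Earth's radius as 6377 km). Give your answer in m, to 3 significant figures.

≈ 0.0408 m

Vorard: 0.18 × 4.52×10^9 m³ × (913/999.7) = 7.430×10^8 m³ of water.
Kelor: 0.18 × 7.94×10^4 Gt = 1.429×10^16 kg; dividing by ρ_w = 999.7 kg m⁻³ gives 1.430×10^13 m³ of water.
Total added water ≈ 1.430×10^13 m³ over 3.50×10^14 m² → Δh = 0.0408 m.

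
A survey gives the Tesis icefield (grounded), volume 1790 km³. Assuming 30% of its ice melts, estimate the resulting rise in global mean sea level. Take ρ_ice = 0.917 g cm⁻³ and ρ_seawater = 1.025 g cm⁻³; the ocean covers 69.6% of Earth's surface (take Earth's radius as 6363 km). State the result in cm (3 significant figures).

≈ 0.136 cm

Tesis: 0.3 × 1790 km³ × (917/1025) = 480.4 km³ of water.
Spread over 3.54×10^14 m² of ocean, Δh = 4.804×10^11 / 3.54×10^14 = 1.36×10^-3 m = 0.136 cm.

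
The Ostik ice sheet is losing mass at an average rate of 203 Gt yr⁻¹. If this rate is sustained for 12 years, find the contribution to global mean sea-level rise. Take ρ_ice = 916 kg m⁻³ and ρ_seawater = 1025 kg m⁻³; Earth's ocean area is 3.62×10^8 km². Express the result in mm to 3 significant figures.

≈ 6.57 mm

Total mass lost = 203 Gt/yr × 12 yr = 2436 Gt = 2.436×10^15 kg.
ρ_w = 1025 kg m⁻³, so water volume = 2.436×10^15 / 1025 = 2.377×10^12 m³.
Δh = 2.377×10^12 / 3.62×10^14 = 6.57×10^-3 m = 6.57 mm.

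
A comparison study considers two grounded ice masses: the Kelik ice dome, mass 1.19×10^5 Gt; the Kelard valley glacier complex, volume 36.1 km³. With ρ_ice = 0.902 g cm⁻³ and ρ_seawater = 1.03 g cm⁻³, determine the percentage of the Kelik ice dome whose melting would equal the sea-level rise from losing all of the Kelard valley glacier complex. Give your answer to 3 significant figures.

≈ 0.0274 %

Equal sea-level rise means equal mass of meltwater, i.e. equal mass of ice lost.
Ice mass of Kelard: 3.256×10^13 kg; ice mass of Kelik: 1.190×10^17 kg.
Fraction required = 3.256×10^13 / 1.190×10^17 = 2.74×10^-4 → 0.0274 %.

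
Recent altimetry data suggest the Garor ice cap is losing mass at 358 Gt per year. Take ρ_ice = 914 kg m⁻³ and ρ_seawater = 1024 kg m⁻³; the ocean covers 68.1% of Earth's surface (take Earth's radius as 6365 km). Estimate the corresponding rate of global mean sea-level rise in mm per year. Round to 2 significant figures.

ρ_w = 1024 kg m⁻³. Annual water volume added = 358 Gt / ρ_w = 3.580×10^14 kg / 1024 kg m⁻³ = 3.496×10^11 m³.
Δh per year = 3.496×10^11 / 3.47×10^14 = 1.01×10^-3 m = 1.0 mm.

≈ 1.0 mm/yr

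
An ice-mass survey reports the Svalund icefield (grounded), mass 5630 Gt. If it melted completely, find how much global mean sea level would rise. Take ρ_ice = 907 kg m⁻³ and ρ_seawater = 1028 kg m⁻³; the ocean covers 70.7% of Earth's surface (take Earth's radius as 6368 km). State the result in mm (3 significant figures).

≈ 15.2 mm

Svalund: 5630 Gt = 5.630×10^15 kg; dividing by ρ_w = 1028 kg m⁻³ gives 5.477×10^12 m³ of water.
Spread over 3.60×10^14 m² of ocean, Δh = 5.477×10^12 / 3.60×10^14 = 0.0152 m = 15.2 mm.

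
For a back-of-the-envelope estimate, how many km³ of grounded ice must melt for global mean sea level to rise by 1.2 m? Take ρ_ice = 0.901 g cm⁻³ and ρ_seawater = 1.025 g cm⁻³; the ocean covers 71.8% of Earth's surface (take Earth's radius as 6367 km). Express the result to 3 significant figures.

≈ 4.99×10^5 km³

Required water volume = Δh × A = 1.2 m × 3.66×10^14 m² = 4.389×10^14 m³ = 4.389×10^5 km³.
Ice volume = water volume × ρ_w/ρ_ice = 4.389×10^5 × 1025/901 = 4.99×10^5 km³.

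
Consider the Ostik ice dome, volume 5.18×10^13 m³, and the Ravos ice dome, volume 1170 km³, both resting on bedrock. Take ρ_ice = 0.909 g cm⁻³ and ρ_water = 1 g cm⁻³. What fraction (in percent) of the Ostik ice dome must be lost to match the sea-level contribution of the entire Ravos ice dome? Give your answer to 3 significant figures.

Equal sea-level rise means equal mass of meltwater, i.e. equal mass of ice lost.
Ice mass of Ravos: 1.064×10^15 kg; ice mass of Ostik: 4.709×10^16 kg.
Fraction required = 1.064×10^15 / 4.709×10^16 = 0.0226 → 2.26 %.

≈ 2.26 %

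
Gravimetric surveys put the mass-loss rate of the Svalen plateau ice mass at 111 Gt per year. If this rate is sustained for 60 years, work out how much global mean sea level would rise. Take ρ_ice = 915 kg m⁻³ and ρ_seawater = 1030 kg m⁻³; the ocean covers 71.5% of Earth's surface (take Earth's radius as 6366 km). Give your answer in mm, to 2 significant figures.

Total mass lost = 111 Gt/yr × 60 yr = 6660 Gt = 6.660×10^15 kg.
ρ_w = 1030 kg m⁻³, so water volume = 6.660×10^15 / 1030 = 6.466×10^12 m³.
Δh = 6.466×10^12 / 3.64×10^14 = 0.0178 m = 18 mm.

≈ 18 mm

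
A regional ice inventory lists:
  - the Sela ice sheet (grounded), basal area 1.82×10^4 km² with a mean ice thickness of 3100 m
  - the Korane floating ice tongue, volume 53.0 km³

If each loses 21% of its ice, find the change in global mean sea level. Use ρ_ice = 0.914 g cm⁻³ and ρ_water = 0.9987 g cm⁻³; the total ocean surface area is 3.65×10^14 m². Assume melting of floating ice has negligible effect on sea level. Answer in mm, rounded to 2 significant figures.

Sela: ice volume = 1.82×10^4 km² × 3100 m = 5.642×10^4 km³; 0.21 × 5.642×10^4 × (914/998.7) = 1.084×10^4 km³ of water.
The Korane floating ice tongue is floating and already displaces its own weight of water, so its melt adds essentially nothing to sea level.
Total added water ≈ 1.084×10^13 m³ over 3.65×10^14 m² → Δh = 0.0297 m = 30 mm.

≈ 30 mm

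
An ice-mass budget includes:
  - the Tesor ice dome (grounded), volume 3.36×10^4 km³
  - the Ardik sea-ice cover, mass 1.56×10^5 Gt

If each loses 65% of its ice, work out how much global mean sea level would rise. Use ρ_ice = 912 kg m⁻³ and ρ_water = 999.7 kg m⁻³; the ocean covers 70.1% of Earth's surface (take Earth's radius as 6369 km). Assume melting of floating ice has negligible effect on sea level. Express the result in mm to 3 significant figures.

Tesor: 0.65 × 3.36×10^4 km³ × (912/999.7) = 1.992×10^4 km³ of water.
The Ardik sea-ice cover is floating and already displaces its own weight of water, so its melt adds essentially nothing to sea level.
Total added water ≈ 1.992×10^13 m³ over 3.57×10^14 m² → Δh = 0.0558 m = 55.8 mm.

≈ 55.8 mm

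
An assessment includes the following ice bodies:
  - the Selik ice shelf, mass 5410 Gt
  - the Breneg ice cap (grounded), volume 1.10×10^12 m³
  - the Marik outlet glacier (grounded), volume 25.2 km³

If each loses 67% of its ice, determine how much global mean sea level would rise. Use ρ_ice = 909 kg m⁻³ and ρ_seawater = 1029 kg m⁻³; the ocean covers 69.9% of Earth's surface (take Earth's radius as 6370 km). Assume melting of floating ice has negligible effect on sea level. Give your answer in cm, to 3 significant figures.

≈ 0.187 cm

The Selik ice shelf is floating and already displaces its own weight of water, so its melt adds essentially nothing to sea level.
Breneg: 0.67 × 1.10×10^12 m³ × (909/1029) = 6.511×10^11 m³ of water.
Marik: 0.67 × 25.2 km³ × (909/1029) = 14.92 km³ of water.
Total added water ≈ 6.660×10^11 m³ over 3.56×10^14 m² → Δh = 1.87×10^-3 m = 0.187 cm.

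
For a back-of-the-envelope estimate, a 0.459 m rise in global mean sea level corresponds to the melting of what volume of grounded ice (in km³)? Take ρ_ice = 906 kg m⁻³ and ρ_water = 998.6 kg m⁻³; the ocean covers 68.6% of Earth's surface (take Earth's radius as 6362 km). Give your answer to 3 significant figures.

≈ 1.77×10^5 km³

Required water volume = Δh × A = 0.459 m × 3.49×10^14 m² = 1.602×10^14 m³ = 1.602×10^5 km³.
Ice volume = water volume × ρ_w/ρ_ice = 1.602×10^5 × 998.6/906 = 1.77×10^5 km³.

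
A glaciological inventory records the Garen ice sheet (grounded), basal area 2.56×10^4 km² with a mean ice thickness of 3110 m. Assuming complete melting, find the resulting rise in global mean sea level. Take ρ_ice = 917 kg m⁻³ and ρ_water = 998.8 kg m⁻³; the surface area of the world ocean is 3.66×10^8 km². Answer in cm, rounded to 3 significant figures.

Garen: ice volume = 2.56×10^4 km² × 3110 m = 7.962×10^4 km³; 7.962×10^4 × (917/998.8) = 7.310×10^4 km³ of water.
Spread over 3.66×10^14 m² of ocean, Δh = 7.310×10^13 / 3.66×10^14 = 0.200 m = 20.0 cm.

≈ 20.0 cm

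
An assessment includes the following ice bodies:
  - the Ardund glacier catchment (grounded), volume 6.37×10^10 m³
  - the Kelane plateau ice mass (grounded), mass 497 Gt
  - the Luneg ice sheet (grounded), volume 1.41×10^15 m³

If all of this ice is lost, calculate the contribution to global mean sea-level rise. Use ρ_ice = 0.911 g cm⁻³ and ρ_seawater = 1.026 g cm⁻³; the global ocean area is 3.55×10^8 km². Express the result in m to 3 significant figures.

≈ 3.53 m

Ardund: 6.37×10^10 m³ × (911/1026) = 5.656×10^10 m³ of water.
Kelane: 497 Gt = 4.970×10^14 kg; dividing by ρ_w = 1.026 g cm⁻³ = 1026 kg m⁻³ gives 4.844×10^11 m³ of water.
Luneg: 1.41×10^15 m³ × (911/1026) = 1.252×10^15 m³ of water.
Total added water ≈ 1.253×10^15 m³ over 3.55×10^14 m² → Δh = 3.53 m.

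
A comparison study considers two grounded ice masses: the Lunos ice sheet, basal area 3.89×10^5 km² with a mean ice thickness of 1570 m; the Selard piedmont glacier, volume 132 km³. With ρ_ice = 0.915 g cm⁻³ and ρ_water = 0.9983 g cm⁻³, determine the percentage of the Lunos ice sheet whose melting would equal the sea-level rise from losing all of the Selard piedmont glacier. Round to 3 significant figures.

≈ 0.0216 %

Equal sea-level rise means equal mass of meltwater, i.e. equal mass of ice lost.
Ice mass of Selard: 1.208×10^14 kg; ice mass of Lunos: 5.588×10^17 kg.
Fraction required = 1.208×10^14 / 5.588×10^17 = 2.16×10^-4 → 0.0216 %.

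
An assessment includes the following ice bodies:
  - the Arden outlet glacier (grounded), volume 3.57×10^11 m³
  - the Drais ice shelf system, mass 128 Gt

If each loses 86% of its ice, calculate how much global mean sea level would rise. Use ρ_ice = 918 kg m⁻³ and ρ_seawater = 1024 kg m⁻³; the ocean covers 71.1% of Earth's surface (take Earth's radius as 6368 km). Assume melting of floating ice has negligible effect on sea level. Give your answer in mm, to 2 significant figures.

≈ 0.76 mm

Arden: 0.86 × 3.57×10^11 m³ × (918/1024) = 2.752×10^11 m³ of water.
The Drais ice shelf system is floating and already displaces its own weight of water, so its melt adds essentially nothing to sea level.
Total added water ≈ 2.752×10^11 m³ over 3.62×10^14 m² → Δh = 7.60×10^-4 m = 0.76 mm.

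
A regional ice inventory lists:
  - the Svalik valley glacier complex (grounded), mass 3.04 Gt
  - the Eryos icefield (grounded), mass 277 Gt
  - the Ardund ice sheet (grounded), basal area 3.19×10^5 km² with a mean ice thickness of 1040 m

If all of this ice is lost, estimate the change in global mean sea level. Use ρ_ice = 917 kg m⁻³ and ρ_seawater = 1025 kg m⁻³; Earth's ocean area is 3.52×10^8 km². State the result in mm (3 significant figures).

Svalik: 3.04 Gt = 3.040×10^12 kg; dividing by ρ_w = 1025 kg m⁻³ gives 2.966×10^9 m³ of water.
Eryos: 277 Gt = 2.770×10^14 kg; dividing by ρ_w = 1025 kg m⁻³ gives 2.702×10^11 m³ of water.
Ardund: ice volume = 3.19×10^5 km² × 1040 m = 3.318×10^5 km³; 3.318×10^5 × (917/1025) = 2.968×10^5 km³ of water.
Total added water ≈ 2.971×10^14 m³ over 3.52×10^14 m² → Δh = 0.844 m = 844 mm.

≈ 844 mm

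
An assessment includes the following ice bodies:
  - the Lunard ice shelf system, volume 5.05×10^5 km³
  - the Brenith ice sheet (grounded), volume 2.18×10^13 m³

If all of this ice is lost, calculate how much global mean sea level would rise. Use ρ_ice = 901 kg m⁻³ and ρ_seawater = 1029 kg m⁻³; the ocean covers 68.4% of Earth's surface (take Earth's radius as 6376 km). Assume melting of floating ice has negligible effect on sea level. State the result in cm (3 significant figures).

≈ 5.46 cm

The Lunard ice shelf system is floating and already displaces its own weight of water, so its melt adds essentially nothing to sea level.
Brenith: 2.18×10^13 m³ × (901/1029) = 1.909×10^13 m³ of water.
Total added water ≈ 1.909×10^13 m³ over 3.49×10^14 m² → Δh = 0.0546 m = 5.46 cm.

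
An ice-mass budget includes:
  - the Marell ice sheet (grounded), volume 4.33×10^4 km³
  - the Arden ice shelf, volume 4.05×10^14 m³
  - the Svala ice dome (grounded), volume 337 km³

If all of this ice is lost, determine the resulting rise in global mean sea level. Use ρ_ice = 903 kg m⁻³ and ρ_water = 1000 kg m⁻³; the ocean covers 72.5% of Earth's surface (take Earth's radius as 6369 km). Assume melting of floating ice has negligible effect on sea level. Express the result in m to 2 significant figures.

Marell: 4.33×10^4 km³ × (903/1000) = 3.910×10^4 km³ of water.
The Arden ice shelf is floating and already displaces its own weight of water, so its melt adds essentially nothing to sea level.
Svala: 337 km³ × (903/1000) = 304.3 km³ of water.
Total added water ≈ 3.940×10^13 m³ over 3.70×10^14 m² → Δh = 0.107 m.

≈ 0.11 m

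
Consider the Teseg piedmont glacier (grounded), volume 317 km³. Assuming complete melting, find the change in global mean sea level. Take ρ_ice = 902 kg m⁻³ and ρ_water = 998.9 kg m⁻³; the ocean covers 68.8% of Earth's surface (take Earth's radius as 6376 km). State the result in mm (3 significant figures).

≈ 0.814 mm

Teseg: 317 km³ × (902/998.9) = 286.2 km³ of water.
Spread over 3.51×10^14 m² of ocean, Δh = 2.862×10^11 / 3.51×10^14 = 8.14×10^-4 m = 0.814 mm.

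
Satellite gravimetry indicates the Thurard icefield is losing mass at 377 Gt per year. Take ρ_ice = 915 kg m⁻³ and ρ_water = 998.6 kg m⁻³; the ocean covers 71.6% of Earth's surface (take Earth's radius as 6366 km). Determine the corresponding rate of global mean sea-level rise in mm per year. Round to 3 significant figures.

≈ 1.04 mm/yr

ρ_w = 998.6 kg m⁻³. Annual water volume added = 377 Gt / ρ_w = 3.770×10^14 kg / 998.6 kg m⁻³ = 3.775×10^11 m³.
Δh per year = 3.775×10^11 / 3.65×10^14 = 1.04×10^-3 m = 1.04 mm.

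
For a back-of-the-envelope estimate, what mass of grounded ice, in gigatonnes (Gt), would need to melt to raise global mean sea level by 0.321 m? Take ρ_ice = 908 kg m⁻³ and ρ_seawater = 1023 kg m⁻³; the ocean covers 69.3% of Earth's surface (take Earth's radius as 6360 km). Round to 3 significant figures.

Required water volume = Δh × A = 0.321 m × 3.52×10^14 m² = 1.131×10^14 m³.
ρ_w = 1023 kg m⁻³, so the mass of water = 1.131×10^14 m³ × 1023 kg m⁻³ = 1.157×10^17 kg = 1.16×10^5 Gt (and the same mass of ice, by conservation).

≈ 1.16×10^5 Gt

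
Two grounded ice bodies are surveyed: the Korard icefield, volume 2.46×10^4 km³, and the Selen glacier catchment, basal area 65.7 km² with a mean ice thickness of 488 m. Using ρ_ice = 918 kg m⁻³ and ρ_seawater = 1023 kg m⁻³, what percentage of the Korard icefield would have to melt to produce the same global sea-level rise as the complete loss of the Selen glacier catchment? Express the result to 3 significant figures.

≈ 0.130 %

Equal sea-level rise means equal mass of meltwater, i.e. equal mass of ice lost.
Ice mass of Selen: 2.943×10^13 kg; ice mass of Korard: 2.258×10^16 kg.
Fraction required = 2.943×10^13 / 2.258×10^16 = 1.30×10^-3 → 0.130 %.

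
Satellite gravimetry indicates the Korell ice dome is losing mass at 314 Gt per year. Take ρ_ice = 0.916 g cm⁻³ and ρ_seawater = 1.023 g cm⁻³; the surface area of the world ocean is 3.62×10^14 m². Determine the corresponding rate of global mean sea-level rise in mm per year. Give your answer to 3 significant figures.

≈ 0.848 mm/yr

ρ_w = 1.023 g cm⁻³ = 1023 kg m⁻³. Annual water volume added = 314 Gt / ρ_w = 3.140×10^14 kg / 1023 kg m⁻³ = 3.069×10^11 m³.
Δh per year = 3.069×10^11 / 3.62×10^14 = 8.48×10^-4 m = 0.848 mm.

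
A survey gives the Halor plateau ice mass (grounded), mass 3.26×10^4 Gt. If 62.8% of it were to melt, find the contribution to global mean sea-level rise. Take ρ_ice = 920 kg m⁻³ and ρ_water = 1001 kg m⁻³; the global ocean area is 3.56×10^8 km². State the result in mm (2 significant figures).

Halor: 0.628 × 3.26×10^4 Gt = 2.047×10^16 kg; dividing by ρ_w = 1001 kg m⁻³ gives 2.045×10^13 m³ of water.
Spread over 3.56×10^14 m² of ocean, Δh = 2.045×10^13 / 3.56×10^14 = 0.0575 m = 57 mm.

≈ 57 mm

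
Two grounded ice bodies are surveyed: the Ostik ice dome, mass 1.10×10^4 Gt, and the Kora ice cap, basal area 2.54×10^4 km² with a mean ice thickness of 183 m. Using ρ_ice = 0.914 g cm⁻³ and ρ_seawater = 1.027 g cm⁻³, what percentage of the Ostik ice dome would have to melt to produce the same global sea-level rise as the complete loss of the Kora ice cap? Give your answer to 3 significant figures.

Equal sea-level rise means equal mass of meltwater, i.e. equal mass of ice lost.
Ice mass of Kora: 4.248×10^15 kg; ice mass of Ostik: 1.100×10^16 kg.
Fraction required = 4.248×10^15 / 1.100×10^16 = 0.386 → 38.6 %.

≈ 38.6 %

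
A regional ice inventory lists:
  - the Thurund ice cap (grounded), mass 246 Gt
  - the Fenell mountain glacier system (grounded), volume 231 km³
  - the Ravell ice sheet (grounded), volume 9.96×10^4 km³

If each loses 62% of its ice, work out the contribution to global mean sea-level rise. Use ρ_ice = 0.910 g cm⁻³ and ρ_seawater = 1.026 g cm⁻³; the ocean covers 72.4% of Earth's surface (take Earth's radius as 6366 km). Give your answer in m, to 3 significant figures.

≈ 0.149 m

Thurund: 0.62 × 246 Gt = 1.525×10^14 kg; dividing by ρ_w = 1.026 g cm⁻³ = 1026 kg m⁻³ gives 1.487×10^11 m³ of water.
Fenell: 0.62 × 231 km³ × (910/1026) = 127.0 km³ of water.
Ravell: 0.62 × 9.96×10^4 km³ × (910/1026) = 5.477×10^4 km³ of water.
Total added water ≈ 5.505×10^13 m³ over 3.69×10^14 m² → Δh = 0.149 m.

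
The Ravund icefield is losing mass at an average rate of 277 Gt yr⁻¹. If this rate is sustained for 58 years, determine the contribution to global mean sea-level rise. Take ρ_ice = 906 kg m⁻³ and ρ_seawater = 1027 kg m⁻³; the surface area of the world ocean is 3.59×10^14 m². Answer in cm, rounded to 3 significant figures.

Total mass lost = 277 Gt/yr × 58 yr = 1.607×10^4 Gt = 1.607×10^16 kg.
ρ_w = 1027 kg m⁻³, so water volume = 1.607×10^16 / 1027 = 1.564×10^13 m³.
Δh = 1.564×10^13 / 3.59×10^14 = 0.0436 m = 4.36 cm.

≈ 4.36 cm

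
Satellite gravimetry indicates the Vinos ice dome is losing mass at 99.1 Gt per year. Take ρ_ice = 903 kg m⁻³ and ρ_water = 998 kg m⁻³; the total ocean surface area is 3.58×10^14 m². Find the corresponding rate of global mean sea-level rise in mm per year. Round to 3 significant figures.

≈ 0.277 mm/yr

ρ_w = 998 kg m⁻³. Annual water volume added = 99.1 Gt / ρ_w = 9.910×10^13 kg / 998 kg m⁻³ = 9.930×10^10 m³.
Δh per year = 9.930×10^10 / 3.58×10^14 = 2.77×10^-4 m = 0.277 mm.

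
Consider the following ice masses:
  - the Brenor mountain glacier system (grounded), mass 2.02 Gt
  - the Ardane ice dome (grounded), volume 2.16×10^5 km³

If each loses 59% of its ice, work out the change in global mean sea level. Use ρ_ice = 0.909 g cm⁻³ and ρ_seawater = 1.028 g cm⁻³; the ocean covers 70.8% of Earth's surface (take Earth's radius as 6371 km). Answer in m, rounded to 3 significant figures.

≈ 0.312 m

Brenor: 0.59 × 2.02 Gt = 1.192×10^12 kg; dividing by ρ_w = 1.028 g cm⁻³ = 1028 kg m⁻³ gives 1.159×10^9 m³ of water.
Ardane: 0.59 × 2.16×10^5 km³ × (909/1028) = 1.127×10^5 km³ of water.
Total added water ≈ 1.127×10^14 m³ over 3.61×10^14 m² → Δh = 0.312 m.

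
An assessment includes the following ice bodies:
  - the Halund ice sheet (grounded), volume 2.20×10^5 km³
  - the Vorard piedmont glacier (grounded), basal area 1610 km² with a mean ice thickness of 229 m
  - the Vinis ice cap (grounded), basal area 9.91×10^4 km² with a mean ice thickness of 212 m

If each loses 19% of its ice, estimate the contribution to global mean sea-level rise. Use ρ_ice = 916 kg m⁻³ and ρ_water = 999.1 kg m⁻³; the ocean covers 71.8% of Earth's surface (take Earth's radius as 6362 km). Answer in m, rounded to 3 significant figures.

≈ 0.115 m

Halund: 0.19 × 2.20×10^5 km³ × (916/999.1) = 3.832×10^4 km³ of water.
Vorard: ice volume = 1610 km² × 229 m = 368.7 km³; 0.19 × 368.7 × (916/999.1) = 64.22 km³ of water.
Vinis: ice volume = 9.91×10^4 km² × 212 m = 2.101×10^4 km³; 0.19 × 2.101×10^4 × (916/999.1) = 3660 km³ of water.
Total added water ≈ 4.205×10^13 m³ over 3.65×10^14 m² → Δh = 0.115 m.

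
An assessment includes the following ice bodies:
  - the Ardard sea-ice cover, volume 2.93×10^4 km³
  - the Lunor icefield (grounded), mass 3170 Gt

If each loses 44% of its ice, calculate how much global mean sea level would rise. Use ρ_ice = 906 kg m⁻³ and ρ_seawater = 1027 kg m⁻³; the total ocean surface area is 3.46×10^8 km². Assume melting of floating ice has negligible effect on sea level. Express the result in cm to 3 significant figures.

≈ 0.393 cm

The Ardard sea-ice cover is floating and already displaces its own weight of water, so its melt adds essentially nothing to sea level.
Lunor: 0.44 × 3170 Gt = 1.395×10^15 kg; dividing by ρ_w = 1027 kg m⁻³ gives 1.358×10^12 m³ of water.
Total added water ≈ 1.358×10^12 m³ over 3.46×10^14 m² → Δh = 3.93×10^-3 m = 0.393 cm.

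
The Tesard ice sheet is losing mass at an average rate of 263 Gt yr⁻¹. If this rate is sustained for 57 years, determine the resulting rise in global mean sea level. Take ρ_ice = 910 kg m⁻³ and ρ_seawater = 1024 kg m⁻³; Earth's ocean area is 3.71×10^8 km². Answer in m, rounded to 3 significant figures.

≈ 0.0395 m

Total mass lost = 263 Gt/yr × 57 yr = 1.499×10^4 Gt = 1.499×10^16 kg.
ρ_w = 1024 kg m⁻³, so water volume = 1.499×10^16 / 1024 = 1.464×10^13 m³.
Δh = 1.464×10^13 / 3.71×10^14 = 0.0395 m.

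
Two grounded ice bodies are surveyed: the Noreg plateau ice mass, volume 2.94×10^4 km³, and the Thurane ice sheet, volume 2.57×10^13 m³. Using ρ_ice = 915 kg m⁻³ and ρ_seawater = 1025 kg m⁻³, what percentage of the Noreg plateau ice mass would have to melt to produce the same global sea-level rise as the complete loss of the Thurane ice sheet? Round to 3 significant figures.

≈ 87.4 %

Equal sea-level rise means equal mass of meltwater, i.e. equal mass of ice lost.
Ice mass of Thurane: 2.352×10^16 kg; ice mass of Noreg: 2.690×10^16 kg.
Fraction required = 2.352×10^16 / 2.690×10^16 = 0.874 → 87.4 %.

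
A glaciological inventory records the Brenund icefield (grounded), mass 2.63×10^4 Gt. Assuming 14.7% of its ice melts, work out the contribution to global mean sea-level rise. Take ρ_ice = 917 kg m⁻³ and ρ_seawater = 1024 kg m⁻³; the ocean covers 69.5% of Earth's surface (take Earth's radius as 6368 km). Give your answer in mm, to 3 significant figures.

≈ 10.7 mm

Brenund: 0.147 × 2.63×10^4 Gt = 3.866×10^15 kg; dividing by ρ_w = 1024 kg m⁻³ gives 3.775×10^12 m³ of water.
Spread over 3.54×10^14 m² of ocean, Δh = 3.775×10^12 / 3.54×10^14 = 0.0107 m = 10.7 mm.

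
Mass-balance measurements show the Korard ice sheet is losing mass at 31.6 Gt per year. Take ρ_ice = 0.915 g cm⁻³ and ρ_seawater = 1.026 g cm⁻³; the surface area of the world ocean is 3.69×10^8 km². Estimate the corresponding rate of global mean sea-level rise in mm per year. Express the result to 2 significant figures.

≈ 0.083 mm/yr

ρ_w = 1.026 g cm⁻³ = 1026 kg m⁻³. Annual water volume added = 31.6 Gt / ρ_w = 3.160×10^13 kg / 1026 kg m⁻³ = 3.080×10^10 m³.
Δh per year = 3.080×10^10 / 3.69×10^14 = 8.35×10^-5 m = 0.083 mm.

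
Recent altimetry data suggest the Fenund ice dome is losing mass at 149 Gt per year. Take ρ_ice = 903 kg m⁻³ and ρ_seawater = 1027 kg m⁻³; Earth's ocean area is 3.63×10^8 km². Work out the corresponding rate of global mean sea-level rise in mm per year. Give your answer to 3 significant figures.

≈ 0.400 mm/yr

ρ_w = 1027 kg m⁻³. Annual water volume added = 149 Gt / ρ_w = 1.490×10^14 kg / 1027 kg m⁻³ = 1.451×10^11 m³.
Δh per year = 1.451×10^11 / 3.63×10^14 = 4.00×10^-4 m = 0.400 mm.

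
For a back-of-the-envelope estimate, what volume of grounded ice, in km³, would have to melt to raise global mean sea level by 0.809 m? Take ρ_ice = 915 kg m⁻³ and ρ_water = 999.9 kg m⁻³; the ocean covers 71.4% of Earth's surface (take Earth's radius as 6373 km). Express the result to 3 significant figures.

Required water volume = Δh × A = 0.809 m × 3.64×10^14 m² = 2.948×10^14 m³ = 2.948×10^5 km³.
Ice volume = water volume × ρ_w/ρ_ice = 2.948×10^5 × 999.9/915 = 3.22×10^5 km³.

≈ 3.22×10^5 km³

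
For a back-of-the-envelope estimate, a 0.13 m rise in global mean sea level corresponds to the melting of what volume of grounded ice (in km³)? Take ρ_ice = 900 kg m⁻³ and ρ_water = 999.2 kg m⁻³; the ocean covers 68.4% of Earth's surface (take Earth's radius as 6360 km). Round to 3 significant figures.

Required water volume = Δh × A = 0.13 m × 3.48×10^14 m² = 4.520×10^13 m³ = 4.520×10^4 km³.
Ice volume = water volume × ρ_w/ρ_ice = 4.520×10^4 × 999.2/900 = 5.02×10^4 km³.

≈ 5.02×10^4 km³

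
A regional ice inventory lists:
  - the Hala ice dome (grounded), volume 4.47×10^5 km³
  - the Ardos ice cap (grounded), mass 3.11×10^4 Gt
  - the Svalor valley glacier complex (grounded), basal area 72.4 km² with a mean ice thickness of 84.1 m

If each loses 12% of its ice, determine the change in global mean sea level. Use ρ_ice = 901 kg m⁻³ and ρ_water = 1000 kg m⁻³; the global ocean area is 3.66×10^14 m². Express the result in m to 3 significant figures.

≈ 0.142 m

Hala: 0.12 × 4.47×10^5 km³ × (901/1000) = 4.833×10^4 km³ of water.
Ardos: 0.12 × 3.11×10^4 Gt = 3.732×10^15 kg; dividing by ρ_w = 1000 kg m⁻³ gives 3.732×10^12 m³ of water.
Svalor: ice volume = 72.4 km² × 84.1 m = 6.089 km³; 0.12 × 6.089 × (901/1000) = 0.6583 km³ of water.
Total added water ≈ 5.206×10^13 m³ over 3.66×10^14 m² → Δh = 0.142 m.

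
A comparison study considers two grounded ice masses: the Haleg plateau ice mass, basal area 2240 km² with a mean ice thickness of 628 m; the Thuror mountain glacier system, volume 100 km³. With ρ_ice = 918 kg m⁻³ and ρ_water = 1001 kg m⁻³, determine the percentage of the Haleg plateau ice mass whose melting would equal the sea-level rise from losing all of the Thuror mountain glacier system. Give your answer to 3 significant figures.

Equal sea-level rise means equal mass of meltwater, i.e. equal mass of ice lost.
Ice mass of Thuror: 9.180×10^13 kg; ice mass of Haleg: 1.291×10^15 kg.
Fraction required = 9.180×10^13 / 1.291×10^15 = 0.0711 → 7.11 %.

≈ 7.11 %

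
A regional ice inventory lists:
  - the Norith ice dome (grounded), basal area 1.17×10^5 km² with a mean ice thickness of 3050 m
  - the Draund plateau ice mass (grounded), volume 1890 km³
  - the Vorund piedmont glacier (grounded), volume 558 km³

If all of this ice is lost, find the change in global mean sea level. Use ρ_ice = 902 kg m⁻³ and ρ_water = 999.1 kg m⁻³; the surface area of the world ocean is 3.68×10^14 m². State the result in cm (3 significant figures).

Norith: ice volume = 1.17×10^5 km² × 3050 m = 3.568×10^5 km³; 3.568×10^5 × (902/999.1) = 3.222×10^5 km³ of water.
Draund: 1890 km³ × (902/999.1) = 1706 km³ of water.
Vorund: 558 km³ × (902/999.1) = 503.8 km³ of water.
Total added water ≈ 3.244×10^14 m³ over 3.68×10^14 m² → Δh = 0.881 m = 88.1 cm.

≈ 88.1 cm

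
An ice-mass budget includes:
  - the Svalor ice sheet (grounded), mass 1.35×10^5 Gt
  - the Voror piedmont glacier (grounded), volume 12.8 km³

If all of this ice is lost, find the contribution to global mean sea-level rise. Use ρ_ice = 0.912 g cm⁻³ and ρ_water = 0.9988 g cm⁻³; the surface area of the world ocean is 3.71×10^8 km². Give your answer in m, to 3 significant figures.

Svalor: 1.35×10^5 Gt = 1.350×10^17 kg; dividing by ρ_w = 0.9988 g cm⁻³ = 998.8 kg m⁻³ gives 1.352×10^14 m³ of water.
Voror: 12.8 km³ × (912/998.8) = 11.69 km³ of water.
Total added water ≈ 1.352×10^14 m³ over 3.71×10^14 m² → Δh = 0.364 m.

≈ 0.364 m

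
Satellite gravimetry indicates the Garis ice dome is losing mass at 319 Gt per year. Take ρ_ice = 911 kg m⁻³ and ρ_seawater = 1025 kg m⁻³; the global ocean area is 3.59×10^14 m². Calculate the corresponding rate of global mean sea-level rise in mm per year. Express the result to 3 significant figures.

≈ 0.867 mm/yr

ρ_w = 1025 kg m⁻³. Annual water volume added = 319 Gt / ρ_w = 3.190×10^14 kg / 1025 kg m⁻³ = 3.112×10^11 m³.
Δh per year = 3.112×10^11 / 3.59×10^14 = 8.67×10^-4 m = 0.867 mm.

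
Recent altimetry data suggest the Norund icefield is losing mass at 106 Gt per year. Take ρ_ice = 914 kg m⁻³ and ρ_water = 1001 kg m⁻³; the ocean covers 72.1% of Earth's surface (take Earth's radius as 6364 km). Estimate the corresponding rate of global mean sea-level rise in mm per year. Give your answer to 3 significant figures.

ρ_w = 1001 kg m⁻³. Annual water volume added = 106 Gt / ρ_w = 1.060×10^14 kg / 1001 kg m⁻³ = 1.059×10^11 m³.
Δh per year = 1.059×10^11 / 3.67×10^14 = 2.89×10^-4 m = 0.289 mm.

≈ 0.289 mm/yr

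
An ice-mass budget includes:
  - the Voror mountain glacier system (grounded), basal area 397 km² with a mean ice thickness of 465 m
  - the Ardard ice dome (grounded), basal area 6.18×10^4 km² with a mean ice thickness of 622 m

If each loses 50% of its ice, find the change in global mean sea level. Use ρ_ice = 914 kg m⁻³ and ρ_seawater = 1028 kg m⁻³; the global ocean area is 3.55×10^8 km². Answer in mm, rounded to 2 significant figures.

≈ 48 mm

Voror: ice volume = 397 km² × 465 m = 184.6 km³; 0.5 × 184.6 × (914/1028) = 82.07 km³ of water.
Ardard: ice volume = 6.18×10^4 km² × 622 m = 3.844×10^4 km³; 0.5 × 3.844×10^4 × (914/1028) = 1.709×10^4 km³ of water.
Total added water ≈ 1.717×10^13 m³ over 3.55×10^14 m² → Δh = 0.0484 m = 48 mm.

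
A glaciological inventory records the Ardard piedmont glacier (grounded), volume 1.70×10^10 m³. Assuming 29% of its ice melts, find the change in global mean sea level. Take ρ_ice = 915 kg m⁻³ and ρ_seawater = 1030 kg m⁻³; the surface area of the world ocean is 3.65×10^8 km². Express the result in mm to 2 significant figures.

Ardard: 0.29 × 1.70×10^10 m³ × (915/1030) = 4.380×10^9 m³ of water.
Spread over 3.65×10^14 m² of ocean, Δh = 4.380×10^9 / 3.65×10^14 = 1.20×10^-5 m = 0.012 mm.

≈ 0.012 mm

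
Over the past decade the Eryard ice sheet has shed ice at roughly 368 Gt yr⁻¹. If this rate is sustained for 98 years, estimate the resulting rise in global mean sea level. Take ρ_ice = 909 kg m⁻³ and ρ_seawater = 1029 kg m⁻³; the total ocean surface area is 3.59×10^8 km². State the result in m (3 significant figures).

≈ 0.0976 m

Total mass lost = 368 Gt/yr × 98 yr = 3.606×10^4 Gt = 3.606×10^16 kg.
ρ_w = 1029 kg m⁻³, so water volume = 3.606×10^16 / 1029 = 3.505×10^13 m³.
Δh = 3.505×10^13 / 3.59×10^14 = 0.0976 m.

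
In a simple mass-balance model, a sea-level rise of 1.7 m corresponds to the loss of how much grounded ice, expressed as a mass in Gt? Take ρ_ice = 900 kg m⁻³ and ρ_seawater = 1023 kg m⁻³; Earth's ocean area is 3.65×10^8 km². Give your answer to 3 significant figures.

≈ 6.35×10^5 Gt

Required water volume = Δh × A = 1.7 m × 3.65×10^14 m² = 6.205×10^14 m³.
ρ_w = 1023 kg m⁻³, so the mass of water = 6.205×10^14 m³ × 1023 kg m⁻³ = 6.348×10^17 kg = 6.35×10^5 Gt (and the same mass of ice, by conservation).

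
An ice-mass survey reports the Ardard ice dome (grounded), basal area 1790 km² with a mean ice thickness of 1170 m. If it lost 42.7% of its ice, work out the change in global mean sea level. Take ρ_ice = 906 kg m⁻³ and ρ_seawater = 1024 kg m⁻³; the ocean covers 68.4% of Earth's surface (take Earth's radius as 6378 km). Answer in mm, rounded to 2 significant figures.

≈ 2.3 mm

Ardard: ice volume = 1790 km² × 1170 m = 2094 km³; 0.427 × 2094 × (906/1024) = 791.2 km³ of water.
Spread over 3.50×10^14 m² of ocean, Δh = 7.912×10^11 / 3.50×10^14 = 2.26×10^-3 m = 2.3 mm.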